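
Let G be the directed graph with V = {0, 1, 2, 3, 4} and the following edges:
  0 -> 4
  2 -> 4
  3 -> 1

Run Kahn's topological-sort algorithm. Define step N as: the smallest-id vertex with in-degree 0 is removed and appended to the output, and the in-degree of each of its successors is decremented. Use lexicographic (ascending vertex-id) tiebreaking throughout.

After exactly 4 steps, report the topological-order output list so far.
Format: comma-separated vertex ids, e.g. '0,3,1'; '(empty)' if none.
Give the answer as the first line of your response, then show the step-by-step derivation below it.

0,2,3,1

step 1: output 0; order=[0]; indeg=(0,1,0,0,1)
step 2: output 2; order=[0,2]; indeg=(0,1,0,0,0)
step 3: output 3; order=[0,2,3]; indeg=(0,0,0,0,0)
step 4: output 1; order=[0,2,3,1]; indeg=(0,0,0,0,0)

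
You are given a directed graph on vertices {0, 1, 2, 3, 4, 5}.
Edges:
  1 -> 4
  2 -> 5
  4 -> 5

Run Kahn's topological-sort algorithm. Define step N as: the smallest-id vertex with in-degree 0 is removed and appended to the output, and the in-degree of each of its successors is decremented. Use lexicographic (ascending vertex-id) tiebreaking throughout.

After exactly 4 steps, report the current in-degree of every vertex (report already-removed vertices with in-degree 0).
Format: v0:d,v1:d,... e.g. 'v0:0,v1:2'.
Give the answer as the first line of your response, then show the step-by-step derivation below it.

v0:0,v1:0,v2:0,v3:0,v4:0,v5:1

step 1: output 0; order=[0]; indeg=(0,0,0,0,1,2)
step 2: output 1; order=[0,1]; indeg=(0,0,0,0,0,2)
step 3: output 2; order=[0,1,2]; indeg=(0,0,0,0,0,1)
step 4: output 3; order=[0,1,2,3]; indeg=(0,0,0,0,0,1)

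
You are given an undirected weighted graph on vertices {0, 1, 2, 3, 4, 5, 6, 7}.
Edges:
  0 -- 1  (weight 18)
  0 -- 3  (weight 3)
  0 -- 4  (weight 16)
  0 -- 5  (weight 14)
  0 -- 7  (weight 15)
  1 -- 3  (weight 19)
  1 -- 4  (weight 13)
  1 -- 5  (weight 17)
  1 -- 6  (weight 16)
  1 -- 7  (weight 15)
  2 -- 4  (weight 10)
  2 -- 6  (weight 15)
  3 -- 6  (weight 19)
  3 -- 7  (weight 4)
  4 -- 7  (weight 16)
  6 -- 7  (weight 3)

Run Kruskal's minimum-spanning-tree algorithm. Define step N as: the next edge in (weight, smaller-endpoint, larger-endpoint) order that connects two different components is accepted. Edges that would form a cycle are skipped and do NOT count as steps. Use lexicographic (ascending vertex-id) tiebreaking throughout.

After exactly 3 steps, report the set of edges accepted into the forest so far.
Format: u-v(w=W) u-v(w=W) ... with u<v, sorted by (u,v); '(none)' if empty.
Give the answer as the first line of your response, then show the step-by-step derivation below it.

0-3(w=3) 3-7(w=4) 6-7(w=3)

step 1: add edge 0-3 (w=3); MST = {0-3(w=3)}
step 2: add edge 6-7 (w=3); MST = {0-3(w=3) 6-7(w=3)}
step 3: add edge 3-7 (w=4); MST = {0-3(w=3) 3-7(w=4) 6-7(w=3)}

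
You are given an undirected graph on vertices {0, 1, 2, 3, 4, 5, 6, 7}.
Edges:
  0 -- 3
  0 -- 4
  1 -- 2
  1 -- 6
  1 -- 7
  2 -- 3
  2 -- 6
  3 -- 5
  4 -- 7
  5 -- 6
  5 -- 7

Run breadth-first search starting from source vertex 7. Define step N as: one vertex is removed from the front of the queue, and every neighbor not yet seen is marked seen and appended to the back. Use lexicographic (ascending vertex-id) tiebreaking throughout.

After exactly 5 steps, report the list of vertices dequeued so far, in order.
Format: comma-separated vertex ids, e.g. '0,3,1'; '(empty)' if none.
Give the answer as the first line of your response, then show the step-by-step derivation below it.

7,1,4,5,2

step 1: dequeue 7; queue=[1,4,5]; order=7
step 2: dequeue 1; queue=[4,5,2,6]; order=7,1
step 3: dequeue 4; queue=[5,2,6,0]; order=7,1,4
step 4: dequeue 5; queue=[2,6,0,3]; order=7,1,4,5
step 5: dequeue 2; queue=[6,0,3]; order=7,1,4,5,2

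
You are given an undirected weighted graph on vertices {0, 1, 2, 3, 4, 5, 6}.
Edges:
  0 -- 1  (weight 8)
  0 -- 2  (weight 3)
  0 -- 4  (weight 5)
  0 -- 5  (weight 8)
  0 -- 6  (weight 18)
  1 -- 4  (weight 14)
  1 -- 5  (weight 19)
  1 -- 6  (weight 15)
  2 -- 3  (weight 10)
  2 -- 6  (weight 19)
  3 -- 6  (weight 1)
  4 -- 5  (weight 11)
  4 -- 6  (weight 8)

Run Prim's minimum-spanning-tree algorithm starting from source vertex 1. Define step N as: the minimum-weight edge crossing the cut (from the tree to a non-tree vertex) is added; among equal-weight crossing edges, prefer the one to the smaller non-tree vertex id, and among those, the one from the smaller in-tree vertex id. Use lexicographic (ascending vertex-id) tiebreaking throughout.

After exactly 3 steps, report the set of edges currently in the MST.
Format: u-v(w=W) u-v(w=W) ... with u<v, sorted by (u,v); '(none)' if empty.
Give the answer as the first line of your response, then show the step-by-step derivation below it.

0-1(w=8) 0-2(w=3) 0-4(w=5)

step 1: add edge 0-1 (w=8); MST = {0-1(w=8)}
step 2: add edge 0-2 (w=3); MST = {0-1(w=8) 0-2(w=3)}
step 3: add edge 0-4 (w=5); MST = {0-1(w=8) 0-2(w=3) 0-4(w=5)}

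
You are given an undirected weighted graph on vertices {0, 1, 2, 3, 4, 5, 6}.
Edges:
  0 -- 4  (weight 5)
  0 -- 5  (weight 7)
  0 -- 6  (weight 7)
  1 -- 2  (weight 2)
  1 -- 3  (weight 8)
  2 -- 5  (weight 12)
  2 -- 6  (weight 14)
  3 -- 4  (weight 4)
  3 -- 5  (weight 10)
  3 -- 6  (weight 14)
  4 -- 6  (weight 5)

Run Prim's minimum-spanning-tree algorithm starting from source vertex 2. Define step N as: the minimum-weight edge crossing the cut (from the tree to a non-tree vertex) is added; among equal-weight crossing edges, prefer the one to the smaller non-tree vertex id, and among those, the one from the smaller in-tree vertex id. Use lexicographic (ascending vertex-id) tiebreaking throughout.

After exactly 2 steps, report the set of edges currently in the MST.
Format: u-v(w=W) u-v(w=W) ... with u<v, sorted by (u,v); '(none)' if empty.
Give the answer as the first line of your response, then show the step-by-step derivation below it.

1-2(w=2) 1-3(w=8)

step 1: add edge 1-2 (w=2); MST = {1-2(w=2)}
step 2: add edge 1-3 (w=8); MST = {1-2(w=2) 1-3(w=8)}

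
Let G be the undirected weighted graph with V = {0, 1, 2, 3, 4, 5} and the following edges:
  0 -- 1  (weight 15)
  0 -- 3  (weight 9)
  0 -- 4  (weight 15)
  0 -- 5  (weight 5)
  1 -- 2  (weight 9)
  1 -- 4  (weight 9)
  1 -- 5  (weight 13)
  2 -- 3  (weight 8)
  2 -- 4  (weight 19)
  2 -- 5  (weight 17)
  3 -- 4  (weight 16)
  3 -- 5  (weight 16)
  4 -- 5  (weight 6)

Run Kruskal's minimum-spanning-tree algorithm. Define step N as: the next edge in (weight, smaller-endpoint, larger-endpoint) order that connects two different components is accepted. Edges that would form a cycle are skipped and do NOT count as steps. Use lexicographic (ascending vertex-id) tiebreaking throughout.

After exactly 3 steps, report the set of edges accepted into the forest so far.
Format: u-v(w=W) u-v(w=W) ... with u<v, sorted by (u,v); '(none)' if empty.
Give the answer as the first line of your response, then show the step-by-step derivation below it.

0-5(w=5) 2-3(w=8) 4-5(w=6)

step 1: add edge 0-5 (w=5); MST = {0-5(w=5)}
step 2: add edge 4-5 (w=6); MST = {0-5(w=5) 4-5(w=6)}
step 3: add edge 2-3 (w=8); MST = {0-5(w=5) 2-3(w=8) 4-5(w=6)}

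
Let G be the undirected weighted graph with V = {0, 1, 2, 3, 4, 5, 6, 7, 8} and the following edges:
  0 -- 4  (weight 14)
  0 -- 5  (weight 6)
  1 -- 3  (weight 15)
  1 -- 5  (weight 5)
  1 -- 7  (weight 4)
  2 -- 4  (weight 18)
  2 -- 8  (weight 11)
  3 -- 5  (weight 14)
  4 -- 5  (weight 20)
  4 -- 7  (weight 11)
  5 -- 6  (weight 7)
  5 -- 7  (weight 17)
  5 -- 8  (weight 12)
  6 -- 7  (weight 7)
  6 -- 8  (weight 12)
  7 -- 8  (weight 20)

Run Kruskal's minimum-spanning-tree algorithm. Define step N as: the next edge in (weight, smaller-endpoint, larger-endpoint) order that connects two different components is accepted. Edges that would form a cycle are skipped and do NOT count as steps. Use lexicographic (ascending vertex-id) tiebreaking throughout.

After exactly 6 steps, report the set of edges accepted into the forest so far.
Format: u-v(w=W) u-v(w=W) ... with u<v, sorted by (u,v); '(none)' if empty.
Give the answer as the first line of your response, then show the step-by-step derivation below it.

0-5(w=6) 1-5(w=5) 1-7(w=4) 2-8(w=11) 4-7(w=11) 5-6(w=7)

step 1: add edge 1-7 (w=4); MST = {1-7(w=4)}
step 2: add edge 1-5 (w=5); MST = {1-5(w=5) 1-7(w=4)}
step 3: add edge 0-5 (w=6); MST = {0-5(w=6) 1-5(w=5) 1-7(w=4)}
step 4: add edge 5-6 (w=7); MST = {0-5(w=6) 1-5(w=5) 1-7(w=4) 5-6(w=7)}
step 5: add edge 2-8 (w=11); MST = {0-5(w=6) 1-5(w=5) 1-7(w=4) 2-8(w=11) 5-6(w=7)}
step 6: add edge 4-7 (w=11); MST = {0-5(w=6) 1-5(w=5) 1-7(w=4) 2-8(w=11) 4-7(w=11) 5-6(w=7)}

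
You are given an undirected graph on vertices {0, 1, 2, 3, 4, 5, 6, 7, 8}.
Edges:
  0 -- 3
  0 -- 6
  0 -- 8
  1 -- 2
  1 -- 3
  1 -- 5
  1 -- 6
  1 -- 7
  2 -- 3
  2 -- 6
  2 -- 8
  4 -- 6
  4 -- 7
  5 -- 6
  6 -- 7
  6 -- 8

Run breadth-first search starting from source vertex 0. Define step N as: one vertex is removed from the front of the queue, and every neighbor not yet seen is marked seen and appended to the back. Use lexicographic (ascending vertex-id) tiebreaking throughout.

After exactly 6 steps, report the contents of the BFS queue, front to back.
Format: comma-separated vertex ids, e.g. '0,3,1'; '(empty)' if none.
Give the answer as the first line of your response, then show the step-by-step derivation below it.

4,5,7

step 1: dequeue 0; queue=[3,6,8]; order=0
step 2: dequeue 3; queue=[6,8,1,2]; order=0,3
step 3: dequeue 6; queue=[8,1,2,4,5,7]; order=0,3,6
step 4: dequeue 8; queue=[1,2,4,5,7]; order=0,3,6,8
step 5: dequeue 1; queue=[2,4,5,7]; order=0,3,6,8,1
step 6: dequeue 2; queue=[4,5,7]; order=0,3,6,8,1,2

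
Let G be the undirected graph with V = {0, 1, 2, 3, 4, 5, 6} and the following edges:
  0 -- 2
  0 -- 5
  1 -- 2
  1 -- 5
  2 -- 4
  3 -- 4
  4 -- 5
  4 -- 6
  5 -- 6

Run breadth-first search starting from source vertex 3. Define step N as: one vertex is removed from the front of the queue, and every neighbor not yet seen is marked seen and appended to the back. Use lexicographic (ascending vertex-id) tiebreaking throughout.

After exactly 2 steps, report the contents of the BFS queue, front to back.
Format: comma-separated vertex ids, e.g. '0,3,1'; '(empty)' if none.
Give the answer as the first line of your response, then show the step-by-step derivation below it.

2,5,6

step 1: dequeue 3; queue=[4]; order=3
step 2: dequeue 4; queue=[2,5,6]; order=3,4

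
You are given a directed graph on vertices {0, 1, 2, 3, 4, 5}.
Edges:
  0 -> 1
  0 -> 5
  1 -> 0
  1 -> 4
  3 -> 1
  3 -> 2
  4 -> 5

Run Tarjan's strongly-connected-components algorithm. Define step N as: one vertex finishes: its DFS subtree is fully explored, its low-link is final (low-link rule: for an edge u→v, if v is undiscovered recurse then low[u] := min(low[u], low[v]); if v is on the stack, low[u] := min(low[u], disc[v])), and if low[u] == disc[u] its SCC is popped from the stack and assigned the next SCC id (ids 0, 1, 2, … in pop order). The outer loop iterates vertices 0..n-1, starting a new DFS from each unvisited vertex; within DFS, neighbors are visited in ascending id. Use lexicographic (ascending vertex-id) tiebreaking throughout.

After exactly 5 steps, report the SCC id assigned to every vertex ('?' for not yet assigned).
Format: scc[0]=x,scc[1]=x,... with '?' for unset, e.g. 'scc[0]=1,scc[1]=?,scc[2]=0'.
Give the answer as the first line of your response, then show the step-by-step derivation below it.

scc[0]=2,scc[1]=2,scc[2]=3,scc[3]=?,scc[4]=1,scc[5]=0

step 1: low=(low[0]=0,low[1]=0,low[2]=?,low[3]=?,low[4]=2,low[5]=3); scc=(scc[0]=?,scc[1]=?,scc[2]=?,scc[3]=?,scc[4]=?,scc[5]=0)
step 2: low=(low[0]=0,low[1]=0,low[2]=?,low[3]=?,low[4]=2,low[5]=3); scc=(scc[0]=?,scc[1]=?,scc[2]=?,scc[3]=?,scc[4]=1,scc[5]=0)
step 3: low=(low[0]=0,low[1]=0,low[2]=?,low[3]=?,low[4]=2,low[5]=3); scc=(scc[0]=?,scc[1]=?,scc[2]=?,scc[3]=?,scc[4]=1,scc[5]=0)
step 4: low=(low[0]=0,low[1]=0,low[2]=?,low[3]=?,low[4]=2,low[5]=3); scc=(scc[0]=2,scc[1]=2,scc[2]=?,scc[3]=?,scc[4]=1,scc[5]=0)
step 5: low=(low[0]=0,low[1]=0,low[2]=4,low[3]=?,low[4]=2,low[5]=3); scc=(scc[0]=2,scc[1]=2,scc[2]=3,scc[3]=?,scc[4]=1,scc[5]=0)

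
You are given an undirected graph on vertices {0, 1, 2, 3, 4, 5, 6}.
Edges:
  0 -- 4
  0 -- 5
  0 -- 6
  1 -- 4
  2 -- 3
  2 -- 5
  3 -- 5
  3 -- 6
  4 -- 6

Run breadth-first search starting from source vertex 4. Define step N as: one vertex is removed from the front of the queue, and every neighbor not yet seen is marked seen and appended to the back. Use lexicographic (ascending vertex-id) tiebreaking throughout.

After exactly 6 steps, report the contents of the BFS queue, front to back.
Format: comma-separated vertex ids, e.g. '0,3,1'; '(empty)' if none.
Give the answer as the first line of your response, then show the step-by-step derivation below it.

2

step 1: dequeue 4; queue=[0,1,6]; order=4
step 2: dequeue 0; queue=[1,6,5]; order=4,0
step 3: dequeue 1; queue=[6,5]; order=4,0,1
step 4: dequeue 6; queue=[5,3]; order=4,0,1,6
step 5: dequeue 5; queue=[3,2]; order=4,0,1,6,5
step 6: dequeue 3; queue=[2]; order=4,0,1,6,5,3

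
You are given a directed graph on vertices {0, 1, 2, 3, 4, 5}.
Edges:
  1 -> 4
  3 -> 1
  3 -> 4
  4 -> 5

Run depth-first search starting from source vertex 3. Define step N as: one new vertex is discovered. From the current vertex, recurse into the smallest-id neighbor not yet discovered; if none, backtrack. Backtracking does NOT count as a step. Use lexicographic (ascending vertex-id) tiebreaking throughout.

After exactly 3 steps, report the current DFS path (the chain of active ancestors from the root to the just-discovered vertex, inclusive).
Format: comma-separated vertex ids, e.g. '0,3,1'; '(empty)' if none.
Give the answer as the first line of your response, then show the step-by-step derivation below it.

3,1,4

step 1: discover 3; path=3; order=3
step 2: discover 1; path=3>1; order=3,1
step 3: discover 4; path=3>1>4; order=3,1,4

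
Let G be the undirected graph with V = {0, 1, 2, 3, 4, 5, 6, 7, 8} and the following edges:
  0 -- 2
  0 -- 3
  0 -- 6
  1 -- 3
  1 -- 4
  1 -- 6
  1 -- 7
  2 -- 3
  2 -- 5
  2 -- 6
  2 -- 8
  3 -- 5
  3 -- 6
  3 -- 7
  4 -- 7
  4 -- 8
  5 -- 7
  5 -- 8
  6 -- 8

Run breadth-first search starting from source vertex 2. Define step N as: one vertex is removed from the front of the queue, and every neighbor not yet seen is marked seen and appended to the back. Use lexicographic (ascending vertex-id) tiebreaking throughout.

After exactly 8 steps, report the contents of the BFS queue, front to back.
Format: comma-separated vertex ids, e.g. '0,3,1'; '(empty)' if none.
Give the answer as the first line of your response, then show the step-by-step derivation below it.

4

step 1: dequeue 2; queue=[0,3,5,6,8]; order=2
step 2: dequeue 0; queue=[3,5,6,8]; order=2,0
step 3: dequeue 3; queue=[5,6,8,1,7]; order=2,0,3
step 4: dequeue 5; queue=[6,8,1,7]; order=2,0,3,5
step 5: dequeue 6; queue=[8,1,7]; order=2,0,3,5,6
step 6: dequeue 8; queue=[1,7,4]; order=2,0,3,5,6,8
step 7: dequeue 1; queue=[7,4]; order=2,0,3,5,6,8,1
step 8: dequeue 7; queue=[4]; order=2,0,3,5,6,8,1,7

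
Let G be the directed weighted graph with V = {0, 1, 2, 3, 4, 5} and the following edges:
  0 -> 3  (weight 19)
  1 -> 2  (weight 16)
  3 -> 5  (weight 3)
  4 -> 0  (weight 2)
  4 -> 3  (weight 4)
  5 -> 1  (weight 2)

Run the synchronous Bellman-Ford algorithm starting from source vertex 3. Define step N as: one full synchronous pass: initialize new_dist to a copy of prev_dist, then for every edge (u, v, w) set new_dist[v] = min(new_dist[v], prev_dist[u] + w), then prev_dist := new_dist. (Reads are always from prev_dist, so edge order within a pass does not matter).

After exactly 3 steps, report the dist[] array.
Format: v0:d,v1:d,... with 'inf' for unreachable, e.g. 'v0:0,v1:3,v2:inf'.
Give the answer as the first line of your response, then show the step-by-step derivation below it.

v0:inf,v1:5,v2:21,v3:0,v4:inf,v5:3

step 1: dist = v0:inf,v1:inf,v2:inf,v3:0,v4:inf,v5:3
step 2: dist = v0:inf,v1:5,v2:inf,v3:0,v4:inf,v5:3
step 3: dist = v0:inf,v1:5,v2:21,v3:0,v4:inf,v5:3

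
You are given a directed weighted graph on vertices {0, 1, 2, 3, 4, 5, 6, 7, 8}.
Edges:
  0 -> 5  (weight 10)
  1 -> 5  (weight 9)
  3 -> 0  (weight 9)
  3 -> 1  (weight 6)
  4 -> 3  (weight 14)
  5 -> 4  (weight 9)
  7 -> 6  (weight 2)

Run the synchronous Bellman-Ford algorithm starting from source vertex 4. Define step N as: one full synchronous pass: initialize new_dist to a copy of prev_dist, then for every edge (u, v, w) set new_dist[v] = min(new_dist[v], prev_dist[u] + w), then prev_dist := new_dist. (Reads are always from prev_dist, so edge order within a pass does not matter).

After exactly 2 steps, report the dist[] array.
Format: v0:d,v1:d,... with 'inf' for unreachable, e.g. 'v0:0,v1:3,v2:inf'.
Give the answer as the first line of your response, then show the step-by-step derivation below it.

v0:23,v1:20,v2:inf,v3:14,v4:0,v5:inf,v6:inf,v7:inf,v8:inf

step 1: dist = v0:inf,v1:inf,v2:inf,v3:14,v4:0,v5:inf,v6:inf,v7:inf,v8:inf
step 2: dist = v0:23,v1:20,v2:inf,v3:14,v4:0,v5:inf,v6:inf,v7:inf,v8:inf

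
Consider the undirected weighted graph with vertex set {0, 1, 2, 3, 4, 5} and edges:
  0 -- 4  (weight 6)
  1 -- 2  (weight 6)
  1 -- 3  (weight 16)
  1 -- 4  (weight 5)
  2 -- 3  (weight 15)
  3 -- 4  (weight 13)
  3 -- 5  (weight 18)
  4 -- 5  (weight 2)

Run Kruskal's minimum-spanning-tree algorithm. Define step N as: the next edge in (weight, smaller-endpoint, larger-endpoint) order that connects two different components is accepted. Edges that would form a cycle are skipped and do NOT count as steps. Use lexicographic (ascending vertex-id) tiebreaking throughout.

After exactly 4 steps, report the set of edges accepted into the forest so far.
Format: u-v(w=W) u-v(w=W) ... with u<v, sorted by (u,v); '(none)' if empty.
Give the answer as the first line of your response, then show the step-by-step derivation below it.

0-4(w=6) 1-2(w=6) 1-4(w=5) 4-5(w=2)

step 1: add edge 4-5 (w=2); MST = {4-5(w=2)}
step 2: add edge 1-4 (w=5); MST = {1-4(w=5) 4-5(w=2)}
step 3: add edge 0-4 (w=6); MST = {0-4(w=6) 1-4(w=5) 4-5(w=2)}
step 4: add edge 1-2 (w=6); MST = {0-4(w=6) 1-2(w=6) 1-4(w=5) 4-5(w=2)}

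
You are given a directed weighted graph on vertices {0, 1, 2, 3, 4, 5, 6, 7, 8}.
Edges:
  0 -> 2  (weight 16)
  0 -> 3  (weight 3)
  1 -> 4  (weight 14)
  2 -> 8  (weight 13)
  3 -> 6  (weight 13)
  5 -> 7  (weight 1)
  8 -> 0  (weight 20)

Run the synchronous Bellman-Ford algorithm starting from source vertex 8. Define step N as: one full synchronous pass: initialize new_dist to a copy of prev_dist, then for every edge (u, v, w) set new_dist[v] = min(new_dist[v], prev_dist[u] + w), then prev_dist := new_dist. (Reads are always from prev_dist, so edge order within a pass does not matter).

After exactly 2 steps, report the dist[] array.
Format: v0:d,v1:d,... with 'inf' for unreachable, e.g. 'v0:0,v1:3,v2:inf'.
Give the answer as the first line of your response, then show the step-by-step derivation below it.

v0:20,v1:inf,v2:36,v3:23,v4:inf,v5:inf,v6:inf,v7:inf,v8:0

step 1: dist = v0:20,v1:inf,v2:inf,v3:inf,v4:inf,v5:inf,v6:inf,v7:inf,v8:0
step 2: dist = v0:20,v1:inf,v2:36,v3:23,v4:inf,v5:inf,v6:inf,v7:inf,v8:0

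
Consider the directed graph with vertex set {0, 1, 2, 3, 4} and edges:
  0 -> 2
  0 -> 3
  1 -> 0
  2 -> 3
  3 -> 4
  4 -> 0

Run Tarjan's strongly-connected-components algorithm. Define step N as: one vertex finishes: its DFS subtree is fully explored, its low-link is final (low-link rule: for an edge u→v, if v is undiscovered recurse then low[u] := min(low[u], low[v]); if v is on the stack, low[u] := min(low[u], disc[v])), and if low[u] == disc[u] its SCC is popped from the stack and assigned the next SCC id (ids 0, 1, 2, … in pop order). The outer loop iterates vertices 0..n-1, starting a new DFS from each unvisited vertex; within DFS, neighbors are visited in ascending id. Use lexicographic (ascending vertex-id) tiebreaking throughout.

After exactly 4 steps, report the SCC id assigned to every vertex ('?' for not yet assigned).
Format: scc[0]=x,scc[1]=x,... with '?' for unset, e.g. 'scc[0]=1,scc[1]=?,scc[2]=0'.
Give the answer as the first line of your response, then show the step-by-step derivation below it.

scc[0]=0,scc[1]=?,scc[2]=0,scc[3]=0,scc[4]=0

step 1: low=(low[0]=0,low[1]=?,low[2]=1,low[3]=2,low[4]=0); scc=(scc[0]=?,scc[1]=?,scc[2]=?,scc[3]=?,scc[4]=?)
step 2: low=(low[0]=0,low[1]=?,low[2]=1,low[3]=0,low[4]=0); scc=(scc[0]=?,scc[1]=?,scc[2]=?,scc[3]=?,scc[4]=?)
step 3: low=(low[0]=0,low[1]=?,low[2]=0,low[3]=0,low[4]=0); scc=(scc[0]=?,scc[1]=?,scc[2]=?,scc[3]=?,scc[4]=?)
step 4: low=(low[0]=0,low[1]=?,low[2]=0,low[3]=0,low[4]=0); scc=(scc[0]=0,scc[1]=?,scc[2]=0,scc[3]=0,scc[4]=0)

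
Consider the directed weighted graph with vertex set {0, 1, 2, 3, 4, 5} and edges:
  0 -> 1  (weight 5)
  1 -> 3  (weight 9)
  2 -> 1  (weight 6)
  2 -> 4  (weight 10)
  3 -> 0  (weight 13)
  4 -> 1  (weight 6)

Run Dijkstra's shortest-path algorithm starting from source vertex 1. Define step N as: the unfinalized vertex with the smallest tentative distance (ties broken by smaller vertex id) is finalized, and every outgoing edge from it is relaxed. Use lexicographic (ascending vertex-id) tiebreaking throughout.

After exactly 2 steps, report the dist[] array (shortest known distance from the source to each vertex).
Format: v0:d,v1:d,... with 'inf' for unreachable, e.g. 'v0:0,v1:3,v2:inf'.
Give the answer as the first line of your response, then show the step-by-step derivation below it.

v0:22,v1:0,v2:inf,v3:9,v4:inf,v5:inf

step 1: dist = v0:inf,v1:0,v2:inf,v3:9,v4:inf,v5:inf
step 2: dist = v0:22,v1:0,v2:inf,v3:9,v4:inf,v5:inf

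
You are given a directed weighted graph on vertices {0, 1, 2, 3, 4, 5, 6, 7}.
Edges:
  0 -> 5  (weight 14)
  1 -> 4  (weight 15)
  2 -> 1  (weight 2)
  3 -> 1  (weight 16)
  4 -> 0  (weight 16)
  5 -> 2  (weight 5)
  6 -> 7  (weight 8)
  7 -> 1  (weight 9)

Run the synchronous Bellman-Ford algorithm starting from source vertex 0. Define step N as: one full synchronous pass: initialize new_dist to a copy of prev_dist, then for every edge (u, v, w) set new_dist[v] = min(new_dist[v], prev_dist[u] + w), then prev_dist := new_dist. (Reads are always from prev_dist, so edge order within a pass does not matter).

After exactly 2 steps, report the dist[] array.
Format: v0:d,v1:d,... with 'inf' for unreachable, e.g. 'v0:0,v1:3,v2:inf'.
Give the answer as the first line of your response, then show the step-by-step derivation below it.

v0:0,v1:inf,v2:19,v3:inf,v4:inf,v5:14,v6:inf,v7:inf

step 1: dist = v0:0,v1:inf,v2:inf,v3:inf,v4:inf,v5:14,v6:inf,v7:inf
step 2: dist = v0:0,v1:inf,v2:19,v3:inf,v4:inf,v5:14,v6:inf,v7:inf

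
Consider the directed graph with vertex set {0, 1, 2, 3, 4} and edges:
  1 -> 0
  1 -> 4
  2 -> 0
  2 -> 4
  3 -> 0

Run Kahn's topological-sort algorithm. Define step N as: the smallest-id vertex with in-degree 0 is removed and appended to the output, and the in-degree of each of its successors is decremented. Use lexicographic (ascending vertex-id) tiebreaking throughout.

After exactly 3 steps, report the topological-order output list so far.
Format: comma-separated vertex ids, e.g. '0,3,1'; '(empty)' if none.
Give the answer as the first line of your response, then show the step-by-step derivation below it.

1,2,3

step 1: output 1; order=[1]; indeg=(2,0,0,0,1)
step 2: output 2; order=[1,2]; indeg=(1,0,0,0,0)
step 3: output 3; order=[1,2,3]; indeg=(0,0,0,0,0)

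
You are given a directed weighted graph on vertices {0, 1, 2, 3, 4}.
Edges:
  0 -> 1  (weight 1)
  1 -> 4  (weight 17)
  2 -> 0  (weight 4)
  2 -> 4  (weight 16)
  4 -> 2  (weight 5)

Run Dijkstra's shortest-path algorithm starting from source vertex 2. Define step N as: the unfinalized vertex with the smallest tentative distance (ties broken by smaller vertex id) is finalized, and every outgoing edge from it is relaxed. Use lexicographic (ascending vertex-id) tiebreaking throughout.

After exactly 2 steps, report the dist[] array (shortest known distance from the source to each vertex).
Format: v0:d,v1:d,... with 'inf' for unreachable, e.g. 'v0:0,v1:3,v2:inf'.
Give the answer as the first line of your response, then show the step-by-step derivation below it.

v0:4,v1:5,v2:0,v3:inf,v4:16

step 1: dist = v0:4,v1:inf,v2:0,v3:inf,v4:16
step 2: dist = v0:4,v1:5,v2:0,v3:inf,v4:16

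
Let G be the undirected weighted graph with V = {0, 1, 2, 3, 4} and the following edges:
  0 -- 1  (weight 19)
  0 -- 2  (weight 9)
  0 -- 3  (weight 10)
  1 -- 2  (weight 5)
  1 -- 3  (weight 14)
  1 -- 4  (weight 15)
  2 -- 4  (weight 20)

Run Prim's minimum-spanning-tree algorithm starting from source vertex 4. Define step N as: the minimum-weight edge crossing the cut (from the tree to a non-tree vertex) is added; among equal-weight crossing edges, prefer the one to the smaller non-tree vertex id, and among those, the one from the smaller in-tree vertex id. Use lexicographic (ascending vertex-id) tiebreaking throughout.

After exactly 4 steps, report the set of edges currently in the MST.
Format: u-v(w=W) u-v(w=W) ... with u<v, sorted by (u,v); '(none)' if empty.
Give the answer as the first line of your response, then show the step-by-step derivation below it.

0-2(w=9) 0-3(w=10) 1-2(w=5) 1-4(w=15)

step 1: add edge 1-4 (w=15); MST = {1-4(w=15)}
step 2: add edge 1-2 (w=5); MST = {1-2(w=5) 1-4(w=15)}
step 3: add edge 0-2 (w=9); MST = {0-2(w=9) 1-2(w=5) 1-4(w=15)}
step 4: add edge 0-3 (w=10); MST = {0-2(w=9) 0-3(w=10) 1-2(w=5) 1-4(w=15)}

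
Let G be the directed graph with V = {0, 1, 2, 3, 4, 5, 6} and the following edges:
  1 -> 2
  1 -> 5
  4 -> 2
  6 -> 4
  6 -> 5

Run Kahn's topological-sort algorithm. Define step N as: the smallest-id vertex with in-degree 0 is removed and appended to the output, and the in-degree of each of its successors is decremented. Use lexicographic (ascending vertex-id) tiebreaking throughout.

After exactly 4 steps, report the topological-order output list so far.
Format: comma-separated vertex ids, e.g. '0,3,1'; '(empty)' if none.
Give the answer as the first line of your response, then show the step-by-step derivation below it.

0,1,3,6

step 1: output 0; order=[0]; indeg=(0,0,2,0,1,2,0)
step 2: output 1; order=[0,1]; indeg=(0,0,1,0,1,1,0)
step 3: output 3; order=[0,1,3]; indeg=(0,0,1,0,1,1,0)
step 4: output 6; order=[0,1,3,6]; indeg=(0,0,1,0,0,0,0)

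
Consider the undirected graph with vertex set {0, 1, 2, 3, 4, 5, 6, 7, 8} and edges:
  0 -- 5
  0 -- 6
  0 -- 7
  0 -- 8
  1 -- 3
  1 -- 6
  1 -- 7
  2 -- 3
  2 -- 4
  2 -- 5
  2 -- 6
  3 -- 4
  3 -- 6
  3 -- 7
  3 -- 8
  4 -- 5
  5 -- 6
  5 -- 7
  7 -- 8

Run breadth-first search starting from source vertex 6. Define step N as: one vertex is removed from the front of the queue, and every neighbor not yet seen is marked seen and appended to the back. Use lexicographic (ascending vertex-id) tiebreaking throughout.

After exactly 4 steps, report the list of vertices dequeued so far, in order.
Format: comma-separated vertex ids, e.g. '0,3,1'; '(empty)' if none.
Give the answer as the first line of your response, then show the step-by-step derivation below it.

6,0,1,2

step 1: dequeue 6; queue=[0,1,2,3,5]; order=6
step 2: dequeue 0; queue=[1,2,3,5,7,8]; order=6,0
step 3: dequeue 1; queue=[2,3,5,7,8]; order=6,0,1
step 4: dequeue 2; queue=[3,5,7,8,4]; order=6,0,1,2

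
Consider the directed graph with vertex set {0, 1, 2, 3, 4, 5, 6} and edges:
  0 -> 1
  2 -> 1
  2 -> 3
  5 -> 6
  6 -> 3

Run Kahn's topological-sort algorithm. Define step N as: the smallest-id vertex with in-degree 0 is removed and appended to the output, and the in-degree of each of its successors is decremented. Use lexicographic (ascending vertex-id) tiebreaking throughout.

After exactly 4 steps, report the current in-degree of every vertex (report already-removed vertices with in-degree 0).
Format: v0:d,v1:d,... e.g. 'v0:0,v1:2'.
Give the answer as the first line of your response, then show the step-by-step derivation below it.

v0:0,v1:0,v2:0,v3:1,v4:0,v5:0,v6:1

step 1: output 0; order=[0]; indeg=(0,1,0,2,0,0,1)
step 2: output 2; order=[0,2]; indeg=(0,0,0,1,0,0,1)
step 3: output 1; order=[0,2,1]; indeg=(0,0,0,1,0,0,1)
step 4: output 4; order=[0,2,1,4]; indeg=(0,0,0,1,0,0,1)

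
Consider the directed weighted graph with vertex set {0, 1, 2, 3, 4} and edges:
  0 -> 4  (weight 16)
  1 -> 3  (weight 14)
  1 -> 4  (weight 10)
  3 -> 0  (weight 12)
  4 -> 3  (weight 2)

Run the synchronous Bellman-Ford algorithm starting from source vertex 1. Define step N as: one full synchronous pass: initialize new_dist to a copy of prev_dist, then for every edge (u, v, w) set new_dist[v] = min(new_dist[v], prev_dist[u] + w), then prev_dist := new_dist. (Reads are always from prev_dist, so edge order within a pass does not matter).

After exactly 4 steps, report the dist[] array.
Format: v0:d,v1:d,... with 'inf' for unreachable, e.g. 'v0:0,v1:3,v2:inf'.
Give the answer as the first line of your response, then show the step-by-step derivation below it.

v0:24,v1:0,v2:inf,v3:12,v4:10

step 1: dist = v0:inf,v1:0,v2:inf,v3:14,v4:10
step 2: dist = v0:26,v1:0,v2:inf,v3:12,v4:10
step 3: dist = v0:24,v1:0,v2:inf,v3:12,v4:10
step 4: dist = v0:24,v1:0,v2:inf,v3:12,v4:10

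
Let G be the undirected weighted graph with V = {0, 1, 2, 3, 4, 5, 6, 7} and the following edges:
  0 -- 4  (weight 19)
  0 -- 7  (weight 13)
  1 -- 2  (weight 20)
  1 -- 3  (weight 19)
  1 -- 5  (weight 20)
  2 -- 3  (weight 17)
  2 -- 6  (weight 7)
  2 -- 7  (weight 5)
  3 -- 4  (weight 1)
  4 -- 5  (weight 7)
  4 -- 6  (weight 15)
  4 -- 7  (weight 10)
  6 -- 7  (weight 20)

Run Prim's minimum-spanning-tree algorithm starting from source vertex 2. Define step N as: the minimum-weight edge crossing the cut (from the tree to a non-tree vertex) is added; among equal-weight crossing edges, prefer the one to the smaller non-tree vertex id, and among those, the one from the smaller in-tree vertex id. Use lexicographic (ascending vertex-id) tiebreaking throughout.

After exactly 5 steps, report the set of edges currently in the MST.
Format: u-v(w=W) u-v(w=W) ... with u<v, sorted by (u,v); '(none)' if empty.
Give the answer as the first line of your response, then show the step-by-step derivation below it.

2-6(w=7) 2-7(w=5) 3-4(w=1) 4-5(w=7) 4-7(w=10)

step 1: add edge 2-7 (w=5); MST = {2-7(w=5)}
step 2: add edge 2-6 (w=7); MST = {2-6(w=7) 2-7(w=5)}
step 3: add edge 4-7 (w=10); MST = {2-6(w=7) 2-7(w=5) 4-7(w=10)}
step 4: add edge 3-4 (w=1); MST = {2-6(w=7) 2-7(w=5) 3-4(w=1) 4-7(w=10)}
step 5: add edge 4-5 (w=7); MST = {2-6(w=7) 2-7(w=5) 3-4(w=1) 4-5(w=7) 4-7(w=10)}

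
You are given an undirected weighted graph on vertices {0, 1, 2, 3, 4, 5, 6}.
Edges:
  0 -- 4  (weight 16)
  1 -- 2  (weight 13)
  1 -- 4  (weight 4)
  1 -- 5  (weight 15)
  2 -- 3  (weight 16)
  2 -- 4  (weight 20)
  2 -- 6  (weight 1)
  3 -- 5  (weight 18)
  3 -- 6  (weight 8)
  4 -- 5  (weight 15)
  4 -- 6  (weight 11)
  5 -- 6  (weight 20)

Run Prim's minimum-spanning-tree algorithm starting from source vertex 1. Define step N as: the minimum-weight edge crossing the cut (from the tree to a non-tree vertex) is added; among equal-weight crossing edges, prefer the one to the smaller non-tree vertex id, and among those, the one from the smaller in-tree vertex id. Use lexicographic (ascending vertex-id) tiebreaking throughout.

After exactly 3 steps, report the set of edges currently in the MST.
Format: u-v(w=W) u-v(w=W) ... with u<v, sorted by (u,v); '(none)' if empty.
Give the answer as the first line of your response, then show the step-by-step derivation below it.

1-4(w=4) 2-6(w=1) 4-6(w=11)

step 1: add edge 1-4 (w=4); MST = {1-4(w=4)}
step 2: add edge 4-6 (w=11); MST = {1-4(w=4) 4-6(w=11)}
step 3: add edge 2-6 (w=1); MST = {1-4(w=4) 2-6(w=1) 4-6(w=11)}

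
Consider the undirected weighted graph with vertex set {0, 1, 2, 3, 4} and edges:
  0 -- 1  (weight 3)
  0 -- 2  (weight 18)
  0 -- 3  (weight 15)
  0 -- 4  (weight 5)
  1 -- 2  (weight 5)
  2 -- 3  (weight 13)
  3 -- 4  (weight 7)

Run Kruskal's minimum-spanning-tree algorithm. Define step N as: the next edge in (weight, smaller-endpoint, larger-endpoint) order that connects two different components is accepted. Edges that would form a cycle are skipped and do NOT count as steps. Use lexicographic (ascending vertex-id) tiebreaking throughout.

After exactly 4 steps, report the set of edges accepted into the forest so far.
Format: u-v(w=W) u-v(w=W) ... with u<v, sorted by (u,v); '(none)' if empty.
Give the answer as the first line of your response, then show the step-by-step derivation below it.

0-1(w=3) 0-4(w=5) 1-2(w=5) 3-4(w=7)

step 1: add edge 0-1 (w=3); MST = {0-1(w=3)}
step 2: add edge 0-4 (w=5); MST = {0-1(w=3) 0-4(w=5)}
step 3: add edge 1-2 (w=5); MST = {0-1(w=3) 0-4(w=5) 1-2(w=5)}
step 4: add edge 3-4 (w=7); MST = {0-1(w=3) 0-4(w=5) 1-2(w=5) 3-4(w=7)}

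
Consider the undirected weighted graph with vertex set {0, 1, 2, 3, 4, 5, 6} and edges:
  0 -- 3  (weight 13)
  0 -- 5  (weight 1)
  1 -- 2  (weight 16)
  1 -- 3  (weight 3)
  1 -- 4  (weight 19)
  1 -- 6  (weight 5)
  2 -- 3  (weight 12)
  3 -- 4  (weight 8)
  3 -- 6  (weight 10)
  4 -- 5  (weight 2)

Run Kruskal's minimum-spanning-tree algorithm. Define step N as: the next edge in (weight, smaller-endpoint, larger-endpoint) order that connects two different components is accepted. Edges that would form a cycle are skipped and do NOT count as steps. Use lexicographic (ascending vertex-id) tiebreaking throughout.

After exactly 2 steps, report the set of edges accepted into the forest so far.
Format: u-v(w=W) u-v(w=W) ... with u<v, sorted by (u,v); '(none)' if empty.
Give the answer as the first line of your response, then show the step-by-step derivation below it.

0-5(w=1) 4-5(w=2)

step 1: add edge 0-5 (w=1); MST = {0-5(w=1)}
step 2: add edge 4-5 (w=2); MST = {0-5(w=1) 4-5(w=2)}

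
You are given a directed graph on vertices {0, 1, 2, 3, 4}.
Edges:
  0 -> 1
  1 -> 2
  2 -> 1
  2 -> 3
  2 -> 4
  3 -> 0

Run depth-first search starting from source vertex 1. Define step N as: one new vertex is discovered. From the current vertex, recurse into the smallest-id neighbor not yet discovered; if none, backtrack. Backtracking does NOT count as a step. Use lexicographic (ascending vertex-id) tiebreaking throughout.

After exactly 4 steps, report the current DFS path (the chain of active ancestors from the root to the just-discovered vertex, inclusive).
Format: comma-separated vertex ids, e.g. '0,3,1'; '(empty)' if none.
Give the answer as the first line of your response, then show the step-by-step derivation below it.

1,2,3,0

step 1: discover 1; path=1; order=1
step 2: discover 2; path=1>2; order=1,2
step 3: discover 3; path=1>2>3; order=1,2,3
step 4: discover 0; path=1>2>3>0; order=1,2,3,0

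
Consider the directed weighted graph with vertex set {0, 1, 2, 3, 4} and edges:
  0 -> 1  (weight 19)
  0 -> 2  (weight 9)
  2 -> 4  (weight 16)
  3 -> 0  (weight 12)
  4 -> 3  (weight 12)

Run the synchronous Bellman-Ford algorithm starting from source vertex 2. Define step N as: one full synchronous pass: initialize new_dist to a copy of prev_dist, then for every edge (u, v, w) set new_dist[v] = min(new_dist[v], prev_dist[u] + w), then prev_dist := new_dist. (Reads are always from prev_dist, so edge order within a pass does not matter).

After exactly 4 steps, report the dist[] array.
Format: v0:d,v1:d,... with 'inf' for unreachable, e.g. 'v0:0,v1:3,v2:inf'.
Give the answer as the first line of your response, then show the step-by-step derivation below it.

v0:40,v1:59,v2:0,v3:28,v4:16

step 1: dist = v0:inf,v1:inf,v2:0,v3:inf,v4:16
step 2: dist = v0:inf,v1:inf,v2:0,v3:28,v4:16
step 3: dist = v0:40,v1:inf,v2:0,v3:28,v4:16
step 4: dist = v0:40,v1:59,v2:0,v3:28,v4:16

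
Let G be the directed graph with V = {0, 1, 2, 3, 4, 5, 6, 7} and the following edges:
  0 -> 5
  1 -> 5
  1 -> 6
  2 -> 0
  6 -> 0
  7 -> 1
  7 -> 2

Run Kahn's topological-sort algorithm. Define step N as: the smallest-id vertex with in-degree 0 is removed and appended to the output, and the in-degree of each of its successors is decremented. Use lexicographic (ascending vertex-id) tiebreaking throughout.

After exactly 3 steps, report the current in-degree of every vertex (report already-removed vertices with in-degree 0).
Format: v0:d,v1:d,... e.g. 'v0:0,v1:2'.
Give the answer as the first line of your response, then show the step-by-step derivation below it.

v0:2,v1:0,v2:0,v3:0,v4:0,v5:2,v6:1,v7:0

step 1: output 3; order=[3]; indeg=(2,1,1,0,0,2,1,0)
step 2: output 4; order=[3,4]; indeg=(2,1,1,0,0,2,1,0)
step 3: output 7; order=[3,4,7]; indeg=(2,0,0,0,0,2,1,0)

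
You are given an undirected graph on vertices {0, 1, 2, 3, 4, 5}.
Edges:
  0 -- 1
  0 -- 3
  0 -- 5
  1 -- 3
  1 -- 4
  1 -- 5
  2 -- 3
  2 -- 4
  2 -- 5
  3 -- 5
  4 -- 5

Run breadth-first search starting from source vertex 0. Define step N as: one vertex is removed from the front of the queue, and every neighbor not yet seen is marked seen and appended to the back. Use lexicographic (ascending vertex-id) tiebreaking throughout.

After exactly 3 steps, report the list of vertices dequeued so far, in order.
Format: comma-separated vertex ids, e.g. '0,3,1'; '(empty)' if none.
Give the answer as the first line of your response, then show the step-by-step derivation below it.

0,1,3

step 1: dequeue 0; queue=[1,3,5]; order=0
step 2: dequeue 1; queue=[3,5,4]; order=0,1
step 3: dequeue 3; queue=[5,4,2]; order=0,1,3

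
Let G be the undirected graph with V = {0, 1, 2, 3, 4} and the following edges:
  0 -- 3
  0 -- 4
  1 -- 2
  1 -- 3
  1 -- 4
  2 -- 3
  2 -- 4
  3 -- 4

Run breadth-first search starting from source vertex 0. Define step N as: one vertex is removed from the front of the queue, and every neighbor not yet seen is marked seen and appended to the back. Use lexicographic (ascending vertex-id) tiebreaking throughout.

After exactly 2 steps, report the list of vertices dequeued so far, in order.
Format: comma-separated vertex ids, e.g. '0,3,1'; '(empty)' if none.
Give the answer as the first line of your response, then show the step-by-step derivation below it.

0,3

step 1: dequeue 0; queue=[3,4]; order=0
step 2: dequeue 3; queue=[4,1,2]; order=0,3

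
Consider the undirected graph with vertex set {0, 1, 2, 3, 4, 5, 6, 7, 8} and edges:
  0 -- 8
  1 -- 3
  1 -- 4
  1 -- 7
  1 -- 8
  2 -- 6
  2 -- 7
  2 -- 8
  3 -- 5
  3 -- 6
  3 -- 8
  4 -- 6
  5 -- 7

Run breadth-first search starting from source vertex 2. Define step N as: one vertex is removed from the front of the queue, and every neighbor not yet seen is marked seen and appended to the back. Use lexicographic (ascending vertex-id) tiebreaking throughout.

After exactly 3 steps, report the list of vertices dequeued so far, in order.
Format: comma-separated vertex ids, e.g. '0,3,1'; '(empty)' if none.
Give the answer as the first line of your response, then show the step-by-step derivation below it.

2,6,7

step 1: dequeue 2; queue=[6,7,8]; order=2
step 2: dequeue 6; queue=[7,8,3,4]; order=2,6
step 3: dequeue 7; queue=[8,3,4,1,5]; order=2,6,7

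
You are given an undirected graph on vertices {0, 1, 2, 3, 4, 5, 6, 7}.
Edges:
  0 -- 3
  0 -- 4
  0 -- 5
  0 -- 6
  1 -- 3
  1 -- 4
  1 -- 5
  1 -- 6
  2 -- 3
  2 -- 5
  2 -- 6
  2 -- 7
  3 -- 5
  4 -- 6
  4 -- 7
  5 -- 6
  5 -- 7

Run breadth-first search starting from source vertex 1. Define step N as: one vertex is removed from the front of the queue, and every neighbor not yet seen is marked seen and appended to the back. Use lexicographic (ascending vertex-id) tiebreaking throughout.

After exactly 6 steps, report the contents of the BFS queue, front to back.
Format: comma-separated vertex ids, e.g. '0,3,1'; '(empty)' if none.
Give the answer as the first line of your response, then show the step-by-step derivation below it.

2,7

step 1: dequeue 1; queue=[3,4,5,6]; order=1
step 2: dequeue 3; queue=[4,5,6,0,2]; order=1,3
step 3: dequeue 4; queue=[5,6,0,2,7]; order=1,3,4
step 4: dequeue 5; queue=[6,0,2,7]; order=1,3,4,5
step 5: dequeue 6; queue=[0,2,7]; order=1,3,4,5,6
step 6: dequeue 0; queue=[2,7]; order=1,3,4,5,6,0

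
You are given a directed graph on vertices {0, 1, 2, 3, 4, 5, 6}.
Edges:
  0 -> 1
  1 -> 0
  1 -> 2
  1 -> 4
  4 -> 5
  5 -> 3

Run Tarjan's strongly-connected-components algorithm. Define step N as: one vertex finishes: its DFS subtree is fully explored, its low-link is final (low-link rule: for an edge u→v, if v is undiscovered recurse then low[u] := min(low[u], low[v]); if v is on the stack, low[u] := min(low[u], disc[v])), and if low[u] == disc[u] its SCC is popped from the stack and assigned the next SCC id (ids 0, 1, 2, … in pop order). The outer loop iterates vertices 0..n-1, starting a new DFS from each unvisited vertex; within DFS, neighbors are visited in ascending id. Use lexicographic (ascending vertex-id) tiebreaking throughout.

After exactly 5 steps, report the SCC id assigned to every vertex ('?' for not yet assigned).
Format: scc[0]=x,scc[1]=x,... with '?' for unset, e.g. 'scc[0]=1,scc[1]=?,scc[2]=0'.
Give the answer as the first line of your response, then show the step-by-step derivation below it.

scc[0]=?,scc[1]=?,scc[2]=0,scc[3]=1,scc[4]=3,scc[5]=2,scc[6]=?

step 1: low=(low[0]=0,low[1]=0,low[2]=2,low[3]=?,low[4]=?,low[5]=?,low[6]=?); scc=(scc[0]=?,scc[1]=?,scc[2]=0,scc[3]=?,scc[4]=?,scc[5]=?,scc[6]=?)
step 2: low=(low[0]=0,low[1]=0,low[2]=2,low[3]=5,low[4]=3,low[5]=4,low[6]=?); scc=(scc[0]=?,scc[1]=?,scc[2]=0,scc[3]=1,scc[4]=?,scc[5]=?,scc[6]=?)
step 3: low=(low[0]=0,low[1]=0,low[2]=2,low[3]=5,low[4]=3,low[5]=4,low[6]=?); scc=(scc[0]=?,scc[1]=?,scc[2]=0,scc[3]=1,scc[4]=?,scc[5]=2,scc[6]=?)
step 4: low=(low[0]=0,low[1]=0,low[2]=2,low[3]=5,low[4]=3,low[5]=4,low[6]=?); scc=(scc[0]=?,scc[1]=?,scc[2]=0,scc[3]=1,scc[4]=3,scc[5]=2,scc[6]=?)
step 5: low=(low[0]=0,low[1]=0,low[2]=2,low[3]=5,low[4]=3,low[5]=4,low[6]=?); scc=(scc[0]=?,scc[1]=?,scc[2]=0,scc[3]=1,scc[4]=3,scc[5]=2,scc[6]=?)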